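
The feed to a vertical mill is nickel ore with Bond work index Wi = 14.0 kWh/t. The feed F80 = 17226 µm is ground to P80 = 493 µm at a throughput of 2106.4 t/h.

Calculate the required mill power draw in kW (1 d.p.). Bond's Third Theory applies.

P = 11034.6 kW

W = 10 Wi (P80^-0.5 − F80^-0.5)
W = 10·14.0·(1/√493 − 1/√17226) = 10·14.0·(0.037419) = 5.2386 kWh/t
Mill draw = 5.2386 × 2106.4 = 11034.6 kW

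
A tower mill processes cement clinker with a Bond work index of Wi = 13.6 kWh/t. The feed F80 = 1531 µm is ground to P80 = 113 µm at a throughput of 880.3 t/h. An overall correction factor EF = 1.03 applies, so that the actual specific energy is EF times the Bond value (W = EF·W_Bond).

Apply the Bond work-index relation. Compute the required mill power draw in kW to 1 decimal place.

W = 10 Wi (P80^-0.5 − F80^-0.5)
W = 10·13.6·(1/√113 − 1/√1531) = 10·13.6·(0.068515) = 9.3180 kWh/t
Corrected W = EF·W_Bond = 1.03·9.3180 = 9.5976 kWh/t
Power = W × throughput = 9.5976 kWh/t × 880.3 t/h = 8448.7 kW

P = 8448.7 kW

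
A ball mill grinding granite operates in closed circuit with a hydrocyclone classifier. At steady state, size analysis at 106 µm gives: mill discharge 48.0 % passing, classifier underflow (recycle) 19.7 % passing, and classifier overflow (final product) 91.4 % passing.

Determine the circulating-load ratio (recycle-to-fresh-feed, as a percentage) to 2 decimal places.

Let r = R/F. Size balance at 106 µm:
(1+r)·d = r·u + o ⇒ r = (o−d)/(d−u)
r = (91.4 − 48.0)/(48.0 − 19.7) = 43.4/28.3 = 1.5336
CL = 100·r = 153.36 %

CL = 153.36 %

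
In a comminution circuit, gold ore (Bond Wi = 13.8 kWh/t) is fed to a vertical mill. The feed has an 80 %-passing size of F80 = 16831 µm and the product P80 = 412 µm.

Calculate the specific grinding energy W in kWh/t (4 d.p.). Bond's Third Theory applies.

W = 5.7351 kWh/t

W = 10 Wi (P80^-0.5 − F80^-0.5)
1/√412 = 0.049266;  1/√16831 = 0.007708
W = 10·13.8·(0.049266 − 0.007708) = 5.7351 kWh/t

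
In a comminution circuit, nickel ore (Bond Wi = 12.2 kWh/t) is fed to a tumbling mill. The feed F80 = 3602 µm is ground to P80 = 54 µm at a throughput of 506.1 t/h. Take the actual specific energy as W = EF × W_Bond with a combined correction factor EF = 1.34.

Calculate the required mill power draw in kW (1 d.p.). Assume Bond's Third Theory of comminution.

P = 9880.5 kW

W = 10 Wi / √P80 − 10 Wi / √F80
W = 10·12.2·(1/√54 − 1/√3602) = 10·12.2·(0.119421) = 14.5693 kWh/t
Apply correction: 14.5693 × 1.34 = 19.5229 kWh/t
Mill draw = 19.5229 × 506.1 = 9880.5 kW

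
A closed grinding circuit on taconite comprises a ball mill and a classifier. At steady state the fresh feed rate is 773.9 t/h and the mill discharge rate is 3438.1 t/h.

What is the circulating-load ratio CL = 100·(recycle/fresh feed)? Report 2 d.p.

CL = 344.26 %

M = F + R at steady state, so:
R = M − F = 3438.1 − 773.9 = 2664.2 t/h
CL = 100·R/F = 100·2664.2/773.9 = 344.26 %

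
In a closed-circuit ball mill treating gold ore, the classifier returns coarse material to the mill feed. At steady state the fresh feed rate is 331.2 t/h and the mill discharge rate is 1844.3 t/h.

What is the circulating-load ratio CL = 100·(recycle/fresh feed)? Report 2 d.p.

Discharge = new feed + return, hence
R = M − F = 1844.3 − 331.2 = 1513.1 t/h
CL = 100·R/F = 100·1513.1/331.2 = 456.85 %

CL = 456.85 %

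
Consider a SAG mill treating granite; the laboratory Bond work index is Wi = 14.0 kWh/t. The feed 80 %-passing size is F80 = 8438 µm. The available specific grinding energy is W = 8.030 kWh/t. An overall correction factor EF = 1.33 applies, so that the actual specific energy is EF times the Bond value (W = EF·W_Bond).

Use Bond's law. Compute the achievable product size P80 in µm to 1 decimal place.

P80 = 342.8 µm

W = 10 Wi (1/√P80 − 1/√F80)  [Bond]
W_Bond = W / EF = 8.030 / 1.33 = 6.0376 kWh/t
P80^-0.5 = F80^-0.5 + W_Bond/(10 Wi)
  = 6.0376/(10·14.0) + 1/√8438 = 0.043126 + 0.010886 = 0.054012
P80 = (1/0.054012)² = 18.5144² = 342.78 µm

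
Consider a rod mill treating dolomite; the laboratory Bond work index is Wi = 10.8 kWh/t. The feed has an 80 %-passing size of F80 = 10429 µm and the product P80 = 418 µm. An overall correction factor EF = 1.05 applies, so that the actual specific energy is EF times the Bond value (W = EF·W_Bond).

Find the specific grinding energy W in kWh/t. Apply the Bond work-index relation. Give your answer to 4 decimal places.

W = 4.4361 kWh/t

W = 10 Wi (1/√P80 − 1/√F80)  [Bond]
1/√418 = 0.048912;  1/√10429 = 0.009792
W = 10·10.8·(0.048912 − 0.009792) = 4.2249 kWh/t
Corrected W = EF·W_Bond = 1.05·4.2249 = 4.4361 kWh/t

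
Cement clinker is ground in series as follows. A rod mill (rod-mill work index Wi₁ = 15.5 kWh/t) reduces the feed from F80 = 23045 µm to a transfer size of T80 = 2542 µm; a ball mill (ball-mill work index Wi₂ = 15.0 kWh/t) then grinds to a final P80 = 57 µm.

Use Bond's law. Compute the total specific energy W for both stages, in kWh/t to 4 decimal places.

W = 10·Wi·[P80^(−½) − F80^(−½)]
Stage 1 (23045→2542 µm, Wi₁=15.5): W₁ = 10·15.5·(0.019834 − 0.006587) = 2.0532 kWh/t
Stage 2 (2542→57 µm, Wi₂=15.0): W₂ = 10·15.0·(0.132453 − 0.019834) = 16.8929 kWh/t
W = W₁ + W₂ = 2.0532 + 16.8929 = 18.9461 kWh/t

W = 18.9461 kWh/t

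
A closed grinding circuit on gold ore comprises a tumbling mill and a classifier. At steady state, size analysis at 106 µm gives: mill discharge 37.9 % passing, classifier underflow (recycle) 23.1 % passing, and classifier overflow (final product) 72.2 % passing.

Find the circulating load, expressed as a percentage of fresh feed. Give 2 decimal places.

Balance %-passing 106 µm (r = R/F):
(1+r)·d = r·u + o ⇒ r = (o−d)/(d−u)
r = (72.2 − 37.9)/(37.9 − 23.1) = 34.3/14.8 = 2.3176
CL = 100·r = 231.76 %

CL = 231.76 %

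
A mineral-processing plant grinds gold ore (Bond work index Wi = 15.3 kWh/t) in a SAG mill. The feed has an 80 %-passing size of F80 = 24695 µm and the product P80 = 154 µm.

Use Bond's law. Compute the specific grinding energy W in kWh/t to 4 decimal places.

W = 10·Wi·[P80^(−½) − F80^(−½)]
1/√154 = 0.080582;  1/√24695 = 0.006363
W = 10·15.3·(0.080582 − 0.006363) = 11.3555 kWh/t

W = 11.3555 kWh/t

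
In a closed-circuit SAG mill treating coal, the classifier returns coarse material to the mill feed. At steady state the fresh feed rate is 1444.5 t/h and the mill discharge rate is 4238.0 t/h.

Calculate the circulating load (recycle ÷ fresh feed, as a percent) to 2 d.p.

CL = 193.39 %

M = F + R at steady state, so:
R = M − F = 4238.0 − 1444.5 = 2793.5 t/h
CL = 100·R/F = 100·2793.5/1444.5 = 193.39 %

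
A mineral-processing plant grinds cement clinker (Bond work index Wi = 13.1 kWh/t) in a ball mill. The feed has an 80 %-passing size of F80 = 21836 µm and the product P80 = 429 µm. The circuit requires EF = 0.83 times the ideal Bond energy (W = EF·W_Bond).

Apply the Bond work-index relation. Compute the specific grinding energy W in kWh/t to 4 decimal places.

W_Bond = 10·Wi·(1/√P₈₀ − 1/√F₈₀)
1/√429 = 0.048280;  1/√21836 = 0.006767
W = 10·13.1·(0.048280 − 0.006767) = 5.4382 kWh/t
W_actual = 0.83 × 5.4382 = 4.5137 kWh/t

W = 4.5137 kWh/t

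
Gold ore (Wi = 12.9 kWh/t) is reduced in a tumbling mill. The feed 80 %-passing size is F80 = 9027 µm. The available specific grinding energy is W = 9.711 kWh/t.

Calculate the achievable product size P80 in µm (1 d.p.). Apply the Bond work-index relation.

W = 10·Wi·(P80^(-½) − F80^(-½))
P80^(−½) = W/(10 Wi) + F80^(−½)
  = 9.7110/(10·12.9) + 1/√9027 = 0.075279 + 0.010525 = 0.085804
P80 = (1/0.085804)² = 11.6544² = 135.83 µm

P80 = 135.8 µm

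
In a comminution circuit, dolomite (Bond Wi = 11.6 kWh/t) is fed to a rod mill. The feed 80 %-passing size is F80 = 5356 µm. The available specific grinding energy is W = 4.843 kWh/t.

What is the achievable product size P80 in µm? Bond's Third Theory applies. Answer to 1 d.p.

P80 = 325.7 µm

W = 10·Wi·(P80^(-½) − F80^(-½))
⇒ 1/√P80 = W/(10·Wi) + 1/√F80
  = 4.8430/(10·11.6) + 1/√5356 = 0.041750 + 0.013664 = 0.055414
P80 = (1/0.055414)² = 18.0460² = 325.66 µm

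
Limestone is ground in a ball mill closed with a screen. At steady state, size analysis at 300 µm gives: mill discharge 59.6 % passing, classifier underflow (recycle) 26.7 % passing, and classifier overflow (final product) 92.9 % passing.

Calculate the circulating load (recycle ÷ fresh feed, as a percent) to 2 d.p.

Classifier node, passing 300 µm:
d + r·d = r·u + o → r(d−u) = o−d
r = (92.9 − 59.6)/(59.6 − 26.7) = 33.3/32.9 = 1.0122
CL = 100·r = 101.22 %

CL = 101.22 %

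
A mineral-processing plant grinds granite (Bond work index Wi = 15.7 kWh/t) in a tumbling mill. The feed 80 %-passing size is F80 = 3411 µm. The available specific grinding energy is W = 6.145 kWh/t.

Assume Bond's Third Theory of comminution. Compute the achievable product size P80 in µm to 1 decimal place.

W = 10·Wi·[P80^(−½) − F80^(−½)]
⇒ 1/√P80 = W/(10·Wi) + 1/√F80
  = 6.1450/(10·15.7) + 1/√3411 = 0.039140 + 0.017122 = 0.056262
P80 = (1/0.056262)² = 17.7739² = 315.91 µm

P80 = 315.9 µm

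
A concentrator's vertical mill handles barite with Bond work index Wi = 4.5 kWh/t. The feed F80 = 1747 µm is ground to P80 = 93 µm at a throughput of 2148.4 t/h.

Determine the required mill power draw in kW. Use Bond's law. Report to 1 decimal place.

P = 7712.0 kW

W = 10·Wi·[P80^(−½) − F80^(−½)]
W = 10·4.5·(1/√93 − 1/√1747) = 10·4.5·(0.079770) = 3.5897 kWh/t
Mill draw = 3.5897 × 2148.4 = 7712.0 kW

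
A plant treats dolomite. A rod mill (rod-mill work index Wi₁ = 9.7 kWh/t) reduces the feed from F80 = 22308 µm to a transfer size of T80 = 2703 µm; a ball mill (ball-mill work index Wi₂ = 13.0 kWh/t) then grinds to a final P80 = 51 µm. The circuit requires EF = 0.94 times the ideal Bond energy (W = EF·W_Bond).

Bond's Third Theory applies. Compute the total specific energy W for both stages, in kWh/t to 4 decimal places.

W = 10 Wi (P80^-0.5 − F80^-0.5)
Stage 1 (22308→2703 µm, Wi₁=9.7): W₁ = 10·9.7·(0.019234 − 0.006695) = 1.2163 kWh/t
Stage 2 (2703→51 µm, Wi₂=13.0): W₂ = 10·13.0·(0.140028 − 0.019234) = 15.7032 kWh/t
W = W₁ + W₂ = 1.2163 + 15.7032 = 16.9195 kWh/t
Corrected W = EF·W_Bond = 0.94·16.9195 = 15.9043 kWh/t

W = 15.9043 kWh/t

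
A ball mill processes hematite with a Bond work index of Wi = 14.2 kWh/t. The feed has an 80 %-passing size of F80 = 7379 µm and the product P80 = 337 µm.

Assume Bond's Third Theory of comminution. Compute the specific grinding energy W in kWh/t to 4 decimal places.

Bond: W = 10·Wi·(1/√P80 − 1/√F80)
1/√337 = 0.054473;  1/√7379 = 0.011641
W = 10·14.2·(0.054473 − 0.011641) = 6.0822 kWh/t

W = 6.0822 kWh/t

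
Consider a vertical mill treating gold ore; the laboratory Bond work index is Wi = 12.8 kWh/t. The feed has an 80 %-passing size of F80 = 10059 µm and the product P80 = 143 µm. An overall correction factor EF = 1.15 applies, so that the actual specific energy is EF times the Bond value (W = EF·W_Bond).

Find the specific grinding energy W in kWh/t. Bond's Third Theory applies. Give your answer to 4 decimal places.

W = 10 Wi / √P80 − 10 Wi / √F80
1/√143 = 0.083624;  1/√10059 = 0.009971
W = 10·12.8·(0.083624 − 0.009971) = 9.4277 kWh/t
With EF = 1.15: W = 9.4277·1.15 = 10.8418 kWh/t

W = 10.8418 kWh/t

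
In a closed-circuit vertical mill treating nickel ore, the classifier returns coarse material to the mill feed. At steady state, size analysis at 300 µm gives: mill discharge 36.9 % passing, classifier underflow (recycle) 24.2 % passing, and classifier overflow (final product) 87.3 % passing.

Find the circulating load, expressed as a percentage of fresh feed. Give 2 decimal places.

CL = 396.85 %

Balance %-passing 300 µm (r = R/F):
(1+r)·d = r·u + o ⇒ r = (o−d)/(d−u)
r = (87.3 − 36.9)/(36.9 − 24.2) = 50.4/12.7 = 3.9685
CL = 100·r = 396.85 %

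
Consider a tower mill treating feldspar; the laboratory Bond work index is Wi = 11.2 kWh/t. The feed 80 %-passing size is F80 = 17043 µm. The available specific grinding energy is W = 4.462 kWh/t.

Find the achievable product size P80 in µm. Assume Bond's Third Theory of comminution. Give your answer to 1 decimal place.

Bond: W = 10·Wi·(1/√P80 − 1/√F80)
P80^-0.5 = F80^-0.5 + W/(10 Wi)
  = 4.4620/(10·11.2) + 1/√17043 = 0.039839 + 0.007660 = 0.047499
P80 = (1/0.047499)² = 21.0530² = 443.23 µm

P80 = 443.2 µm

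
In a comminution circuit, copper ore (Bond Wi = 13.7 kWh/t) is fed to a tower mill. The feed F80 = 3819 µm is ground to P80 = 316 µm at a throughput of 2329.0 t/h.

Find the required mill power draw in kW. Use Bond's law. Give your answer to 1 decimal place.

P = 12786.1 kW

W = 10 Wi / √P80 − 10 Wi / √F80
W = 10·13.7·(1/√316 − 1/√3819) = 10·13.7·(0.040073) = 5.4900 kWh/t
P_mill = W·ṁ = 5.4900·2329.0 = 12786.1 kW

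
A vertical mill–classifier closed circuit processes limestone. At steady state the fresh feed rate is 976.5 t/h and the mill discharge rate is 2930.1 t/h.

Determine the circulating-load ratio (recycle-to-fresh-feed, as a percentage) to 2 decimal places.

CL = 200.06 %

Steady state: M = F + R.
R = M − F = 2930.1 − 976.5 = 1953.6 t/h
CL = 100·R/F = 100·1953.6/976.5 = 200.06 %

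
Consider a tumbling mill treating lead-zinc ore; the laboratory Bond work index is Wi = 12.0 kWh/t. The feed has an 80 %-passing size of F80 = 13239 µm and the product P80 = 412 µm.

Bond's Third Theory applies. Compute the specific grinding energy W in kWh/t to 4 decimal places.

W_Bond = 10·Wi·(1/√P₈₀ − 1/√F₈₀)
1/√412 = 0.049266;  1/√13239 = 0.008691
W = 10·12.0·(0.049266 − 0.008691) = 4.8690 kWh/t

W = 4.8690 kWh/t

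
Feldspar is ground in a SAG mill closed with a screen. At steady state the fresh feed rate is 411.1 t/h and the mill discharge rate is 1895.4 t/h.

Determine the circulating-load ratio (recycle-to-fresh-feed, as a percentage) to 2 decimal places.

Discharge = new feed + return, hence
R = M − F = 1895.4 − 411.1 = 1484.3 t/h
CL = 100·R/F = 100·1484.3/411.1 = 361.06 %

CL = 361.06 %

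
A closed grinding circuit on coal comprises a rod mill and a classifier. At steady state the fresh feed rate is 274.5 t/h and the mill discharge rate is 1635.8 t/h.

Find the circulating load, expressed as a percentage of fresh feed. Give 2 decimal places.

CL = 495.92 %

Discharge = new feed + return, hence
R = M − F = 1635.8 − 274.5 = 1361.3 t/h
CL = 100·R/F = 100·1361.3/274.5 = 495.92 %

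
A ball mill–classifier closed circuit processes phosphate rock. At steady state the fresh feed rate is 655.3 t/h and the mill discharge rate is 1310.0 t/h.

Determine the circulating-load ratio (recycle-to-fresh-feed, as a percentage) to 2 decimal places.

Steady state: M = F + R.
R = M − F = 1310.0 − 655.3 = 654.7 t/h
CL = 100·R/F = 100·654.7/655.3 = 99.91 %

CL = 99.91 %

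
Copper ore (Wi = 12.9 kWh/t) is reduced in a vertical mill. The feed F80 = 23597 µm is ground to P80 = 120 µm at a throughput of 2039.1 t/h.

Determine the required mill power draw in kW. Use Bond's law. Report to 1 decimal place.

P = 22300.1 kW

W = 10 Wi (P80^-0.5 − F80^-0.5)
W = 10·12.9·(1/√120 − 1/√23597) = 10·12.9·(0.084777) = 10.9363 kWh/t
P = W·T = 10.9363·2039.1 = 22300.1 kW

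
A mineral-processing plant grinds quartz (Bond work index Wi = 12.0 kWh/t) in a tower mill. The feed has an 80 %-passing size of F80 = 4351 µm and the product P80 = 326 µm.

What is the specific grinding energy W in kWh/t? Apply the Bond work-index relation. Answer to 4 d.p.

W = 4.8270 kWh/t

W = 10 Wi (1/√P80 − 1/√F80)  [Bond]
1/√326 = 0.055385;  1/√4351 = 0.015160
W = 10·12.0·(0.055385 − 0.015160) = 4.8270 kWh/t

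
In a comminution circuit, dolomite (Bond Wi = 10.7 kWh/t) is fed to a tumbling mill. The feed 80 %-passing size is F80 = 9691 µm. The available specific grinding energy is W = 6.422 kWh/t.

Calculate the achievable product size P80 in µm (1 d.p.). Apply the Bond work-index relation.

Bond: W = 10·Wi·(1/√P80 − 1/√F80)
⇒ 1/√P80 = W/(10 Wi) + 1/√F80
  = 6.4220/(10·10.7) + 1/√9691 = 0.060019 + 0.010158 = 0.070177
P80 = (1/0.070177)² = 14.2497² = 203.05 µm

P80 = 203.1 µm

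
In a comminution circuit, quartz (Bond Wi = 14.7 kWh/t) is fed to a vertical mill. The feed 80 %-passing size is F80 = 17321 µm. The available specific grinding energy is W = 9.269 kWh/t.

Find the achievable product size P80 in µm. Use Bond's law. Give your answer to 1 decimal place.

W_Bond = 10·Wi·(1/√P₈₀ − 1/√F₈₀)
1/√P80 = 1/√F80 + W/(10·Wi)
  = 9.2690/(10·14.7) + 1/√17321 = 0.063054 + 0.007598 = 0.070653
P80 = (1/0.070653)² = 14.1537² = 200.33 µm

P80 = 200.3 µm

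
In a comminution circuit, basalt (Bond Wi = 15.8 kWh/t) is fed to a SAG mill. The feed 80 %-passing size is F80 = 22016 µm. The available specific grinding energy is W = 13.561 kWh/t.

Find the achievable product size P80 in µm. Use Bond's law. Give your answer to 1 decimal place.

P80 = 116.7 µm

W = 10·Wi·(P80^(-½) − F80^(-½))
⇒ 1/√P80 = W/(10 Wi) + 1/√F80
  = 13.5610/(10·15.8) + 1/√22016 = 0.085829 + 0.006740 = 0.092569
P80 = (1/0.092569)² = 10.8028² = 116.70 µm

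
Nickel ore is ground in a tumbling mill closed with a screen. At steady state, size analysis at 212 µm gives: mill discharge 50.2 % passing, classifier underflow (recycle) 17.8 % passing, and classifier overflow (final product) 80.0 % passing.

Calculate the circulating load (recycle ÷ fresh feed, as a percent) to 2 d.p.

Let r = R/F. Size balance at 212 µm:
(1+r)d = ru + o → r = (o−d)/(d−u)
r = (80.0 − 50.2)/(50.2 − 17.8) = 29.8/32.4 = 0.9198
CL = 100·r = 91.98 %

CL = 91.98 %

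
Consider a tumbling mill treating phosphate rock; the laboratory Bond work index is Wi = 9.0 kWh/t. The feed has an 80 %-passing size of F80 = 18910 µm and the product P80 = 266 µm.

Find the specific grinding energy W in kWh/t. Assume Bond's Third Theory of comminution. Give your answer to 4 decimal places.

W = 4.8638 kWh/t

Bond:  W = 10 Wi (1/√P − 1/√F)
1/√266 = 0.061314;  1/√18910 = 0.007272
W = 10·9.0·(0.061314 − 0.007272) = 4.8638 kWh/t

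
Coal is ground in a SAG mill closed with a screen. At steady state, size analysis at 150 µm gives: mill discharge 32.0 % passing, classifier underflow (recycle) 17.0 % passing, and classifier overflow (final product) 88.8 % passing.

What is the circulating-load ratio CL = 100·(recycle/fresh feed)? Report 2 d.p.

Balance %-passing 150 µm (r = R/F):
d + r·d = r·u + o → r(d−u) = o−d
r = (88.8 − 32.0)/(32.0 − 17.0) = 56.8/15.0 = 3.7867
CL = 100·r = 378.67 %

CL = 378.67 %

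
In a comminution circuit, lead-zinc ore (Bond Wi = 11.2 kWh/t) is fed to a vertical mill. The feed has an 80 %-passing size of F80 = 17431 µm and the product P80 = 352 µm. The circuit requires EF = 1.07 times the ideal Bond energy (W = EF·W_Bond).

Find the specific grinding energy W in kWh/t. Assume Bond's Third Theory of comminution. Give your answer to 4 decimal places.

W_Bond = 10·Wi·(1/√P₈₀ − 1/√F₈₀)
1/√352 = 0.053300;  1/√17431 = 0.007574
W = 10·11.2·(0.053300 − 0.007574) = 5.1213 kWh/t
Apply correction: 5.1213 × 1.07 = 5.4798 kWh/t

W = 5.4798 kWh/t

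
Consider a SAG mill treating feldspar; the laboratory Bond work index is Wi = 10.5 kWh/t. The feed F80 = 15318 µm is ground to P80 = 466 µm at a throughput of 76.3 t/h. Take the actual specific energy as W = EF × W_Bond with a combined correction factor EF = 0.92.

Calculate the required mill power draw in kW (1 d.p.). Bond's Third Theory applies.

P = 281.9 kW

Bond:  W = 10 Wi (1/√P − 1/√F)
W = 10·10.5·(1/√466 − 1/√15318) = 10·10.5·(0.038244) = 4.0157 kWh/t
With EF = 0.92: W = 4.0157·0.92 = 3.6944 kWh/t
P_mill = W·ṁ = 3.6944·76.3 = 281.9 kW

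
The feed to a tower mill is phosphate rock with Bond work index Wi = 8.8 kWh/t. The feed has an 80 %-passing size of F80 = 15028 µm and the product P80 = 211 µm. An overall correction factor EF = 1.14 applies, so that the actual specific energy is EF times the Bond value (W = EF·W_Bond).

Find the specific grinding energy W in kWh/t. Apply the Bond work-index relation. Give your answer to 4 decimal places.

W = 10·Wi·[P80^(−½) − F80^(−½)]
1/√211 = 0.068843;  1/√15028 = 0.008157
W = 10·8.8·(0.068843 − 0.008157) = 5.3403 kWh/t
With EF = 1.14: W = 5.3403·1.14 = 6.0880 kWh/t

W = 6.0880 kWh/t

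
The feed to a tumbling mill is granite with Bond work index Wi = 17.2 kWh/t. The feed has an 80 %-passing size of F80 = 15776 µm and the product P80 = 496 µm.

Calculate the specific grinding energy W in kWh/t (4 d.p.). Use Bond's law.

Bond:  W = 10 Wi (1/√P − 1/√F)
1/√496 = 0.044901;  1/√15776 = 0.007962
W = 10·17.2·(0.044901 − 0.007962) = 6.3536 kWh/t

W = 6.3536 kWh/t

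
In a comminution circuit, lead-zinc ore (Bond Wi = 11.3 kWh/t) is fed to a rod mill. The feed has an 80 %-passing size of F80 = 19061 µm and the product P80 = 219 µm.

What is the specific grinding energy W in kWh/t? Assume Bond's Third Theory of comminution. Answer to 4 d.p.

W = 10·Wi·(P80^(-½) − F80^(-½))
1/√219 = 0.067574;  1/√19061 = 0.007243
W = 10·11.3·(0.067574 − 0.007243) = 6.8174 kWh/t

W = 6.8174 kWh/t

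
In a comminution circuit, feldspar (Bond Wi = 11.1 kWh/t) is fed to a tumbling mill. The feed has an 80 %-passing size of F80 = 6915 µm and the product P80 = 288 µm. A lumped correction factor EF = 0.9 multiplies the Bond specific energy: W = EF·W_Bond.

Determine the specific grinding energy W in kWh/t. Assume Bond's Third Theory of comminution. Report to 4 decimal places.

Bond:  W = 10 Wi (1/√P − 1/√F)
1/√288 = 0.058926;  1/√6915 = 0.012026
W = 10·11.1·(0.058926 − 0.012026) = 5.2059 kWh/t
Corrected W = EF·W_Bond = 0.9·5.2059 = 4.6853 kWh/t

W = 4.6853 kWh/t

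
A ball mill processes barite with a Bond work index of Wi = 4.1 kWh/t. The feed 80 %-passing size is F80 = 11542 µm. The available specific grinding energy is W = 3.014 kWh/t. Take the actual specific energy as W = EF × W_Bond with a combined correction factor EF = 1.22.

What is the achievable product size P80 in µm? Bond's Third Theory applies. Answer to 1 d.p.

P80 = 206.6 µm

W_Bond = 10·Wi·(1/√P₈₀ − 1/√F₈₀)
W_Bond = W / EF = 3.014 / 1.22 = 2.4705 kWh/t
⇒ 1/√P80 = W_Bond/(10 Wi) + 1/√F80
  = 2.4705/(10·4.1) + 1/√11542 = 0.060256 + 0.009308 = 0.069564
P80 = (1/0.069564)² = 14.3753² = 206.65 µm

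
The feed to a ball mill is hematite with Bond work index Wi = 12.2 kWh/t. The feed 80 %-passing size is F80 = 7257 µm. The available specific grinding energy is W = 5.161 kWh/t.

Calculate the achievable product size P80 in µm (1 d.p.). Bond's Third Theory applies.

W = 10 Wi (1/√P80 − 1/√F80)  [Bond]
1/√P80 = 1/√F80 + W/(10·Wi)
  = 5.1610/(10·12.2) + 1/√7257 = 0.042303 + 0.011739 = 0.054042
P80 = (1/0.054042)² = 18.5041² = 342.40 µm

P80 = 342.4 µm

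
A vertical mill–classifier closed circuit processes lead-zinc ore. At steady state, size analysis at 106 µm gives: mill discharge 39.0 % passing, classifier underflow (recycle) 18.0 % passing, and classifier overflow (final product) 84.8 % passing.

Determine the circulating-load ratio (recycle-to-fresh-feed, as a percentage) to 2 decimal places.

Classifier node, passing 106 µm:
Fd + Rd = Ru + Fo ⇒ R/F = (o−d)/(d−u)
r = (84.8 − 39.0)/(39.0 − 18.0) = 45.8/21.0 = 2.1810
CL = 100·r = 218.10 %

CL = 218.10 %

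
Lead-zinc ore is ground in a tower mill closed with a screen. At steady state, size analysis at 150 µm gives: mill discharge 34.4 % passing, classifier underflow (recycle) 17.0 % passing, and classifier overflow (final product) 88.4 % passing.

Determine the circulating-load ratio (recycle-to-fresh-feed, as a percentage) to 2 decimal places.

Let r = R/F. Size balance at 150 µm:
Fd + Rd = Ru + Fo ⇒ R/F = (o−d)/(d−u)
r = (88.4 − 34.4)/(34.4 − 17.0) = 54.0/17.4 = 3.1034
CL = 100·r = 310.34 %

CL = 310.34 %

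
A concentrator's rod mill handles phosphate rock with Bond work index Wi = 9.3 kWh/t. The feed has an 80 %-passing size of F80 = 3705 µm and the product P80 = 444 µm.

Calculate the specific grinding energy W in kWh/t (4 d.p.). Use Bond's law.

W = 10·Wi·(P80^(-½) − F80^(-½))
1/√444 = 0.047458;  1/√3705 = 0.016429
W = 10·9.3·(0.047458 − 0.016429) = 2.8857 kWh/t

W = 2.8857 kWh/t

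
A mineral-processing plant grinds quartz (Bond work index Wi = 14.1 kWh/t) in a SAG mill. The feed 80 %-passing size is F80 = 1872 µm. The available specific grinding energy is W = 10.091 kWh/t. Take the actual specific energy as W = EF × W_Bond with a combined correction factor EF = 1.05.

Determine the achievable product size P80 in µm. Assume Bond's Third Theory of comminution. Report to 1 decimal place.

P80 = 120.0 µm

Bond:  W = 10 Wi (1/√P − 1/√F)
W_Bond = W / EF = 10.091 / 1.05 = 9.6105 kWh/t
⇒ 1/√P80 = W_Bond/(10·Wi) + 1/√F80
  = 9.6105/(10·14.1) + 1/√1872 = 0.068159 + 0.023113 = 0.091272
P80 = (1/0.091272)² = 10.9563² = 120.04 µm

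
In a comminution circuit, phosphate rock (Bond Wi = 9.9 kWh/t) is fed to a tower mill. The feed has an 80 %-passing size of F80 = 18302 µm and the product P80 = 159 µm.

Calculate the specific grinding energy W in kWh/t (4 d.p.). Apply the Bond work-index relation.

W = 7.1194 kWh/t

W = 10·Wi·(P80^(-½) − F80^(-½))
1/√159 = 0.079305;  1/√18302 = 0.007392
W = 10·9.9·(0.079305 − 0.007392) = 7.1194 kWh/t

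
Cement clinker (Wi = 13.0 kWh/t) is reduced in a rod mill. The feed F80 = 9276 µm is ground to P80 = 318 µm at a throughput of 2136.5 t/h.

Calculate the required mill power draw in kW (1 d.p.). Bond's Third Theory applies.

W = 10·Wi·[P80^(−½) − F80^(−½)]
W = 10·13.0·(1/√318 − 1/√9276) = 10·13.0·(0.045694) = 5.9403 kWh/t
P_mill = W·ṁ = 5.9403·2136.5 = 12691.4 kW

P = 12691.4 kW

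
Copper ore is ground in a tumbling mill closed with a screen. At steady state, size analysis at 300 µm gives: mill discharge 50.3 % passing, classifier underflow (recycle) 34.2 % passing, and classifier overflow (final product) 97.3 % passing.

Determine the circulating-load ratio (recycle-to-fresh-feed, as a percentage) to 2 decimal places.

Let r = R/F. Size balance at 300 µm:
d + r·d = r·u + o → r(d−u) = o−d
r = (97.3 − 50.3)/(50.3 − 34.2) = 47.0/16.1 = 2.9193
CL = 100·r = 291.93 %

CL = 291.93 %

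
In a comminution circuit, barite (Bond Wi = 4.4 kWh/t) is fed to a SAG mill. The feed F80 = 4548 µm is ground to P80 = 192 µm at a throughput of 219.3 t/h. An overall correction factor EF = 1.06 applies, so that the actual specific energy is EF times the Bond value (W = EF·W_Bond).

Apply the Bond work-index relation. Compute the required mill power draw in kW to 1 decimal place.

P = 586.5 kW

Bond:  W = 10 Wi (1/√P − 1/√F)
W = 10·4.4·(1/√192 − 1/√4548) = 10·4.4·(0.057341) = 2.5230 kWh/t
W_actual = 1.06 × 2.5230 = 2.6744 kWh/t
Mill draw = 2.6744 × 219.3 = 586.5 kW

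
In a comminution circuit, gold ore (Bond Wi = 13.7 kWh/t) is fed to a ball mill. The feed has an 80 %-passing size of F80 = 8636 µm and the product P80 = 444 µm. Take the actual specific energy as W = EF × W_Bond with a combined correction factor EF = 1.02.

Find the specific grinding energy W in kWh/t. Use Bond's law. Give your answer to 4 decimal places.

W = 5.1281 kWh/t

W = 10 Wi (1/√P80 − 1/√F80)  [Bond]
1/√444 = 0.047458;  1/√8636 = 0.010761
W = 10·13.7·(0.047458 − 0.010761) = 5.0275 kWh/t
Corrected W = EF·W_Bond = 1.02·5.0275 = 5.1281 kWh/t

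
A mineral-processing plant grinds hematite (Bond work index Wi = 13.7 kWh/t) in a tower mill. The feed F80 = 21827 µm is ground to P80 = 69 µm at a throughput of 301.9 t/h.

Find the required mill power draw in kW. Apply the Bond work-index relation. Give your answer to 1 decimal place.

P = 4699.2 kW

Bond: W = 10·Wi·(1/√P80 − 1/√F80)
W = 10·13.7·(1/√69 − 1/√21827) = 10·13.7·(0.113617) = 15.5656 kWh/t
Mill draw = 15.5656 × 301.9 = 4699.2 kW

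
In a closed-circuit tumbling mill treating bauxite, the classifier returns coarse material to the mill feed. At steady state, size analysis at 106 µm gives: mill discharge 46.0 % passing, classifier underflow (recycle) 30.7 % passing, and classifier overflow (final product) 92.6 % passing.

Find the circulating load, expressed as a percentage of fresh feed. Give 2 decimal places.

Let r = R/F. Size balance at 106 µm:
(1+r)·d = r·u + o ⇒ r = (o−d)/(d−u)
r = (92.6 − 46.0)/(46.0 − 30.7) = 46.6/15.3 = 3.0458
CL = 100·r = 304.58 %

CL = 304.58 %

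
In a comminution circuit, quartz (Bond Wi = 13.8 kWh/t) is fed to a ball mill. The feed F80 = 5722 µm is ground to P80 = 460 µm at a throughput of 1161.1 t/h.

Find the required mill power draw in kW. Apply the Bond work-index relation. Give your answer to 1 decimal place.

P = 5352.6 kW

W = 10 Wi (1/√P80 − 1/√F80)  [Bond]
W = 10·13.8·(1/√460 − 1/√5722) = 10·13.8·(0.033405) = 4.6099 kWh/t
P = W·T = 4.6099·1161.1 = 5352.6 kW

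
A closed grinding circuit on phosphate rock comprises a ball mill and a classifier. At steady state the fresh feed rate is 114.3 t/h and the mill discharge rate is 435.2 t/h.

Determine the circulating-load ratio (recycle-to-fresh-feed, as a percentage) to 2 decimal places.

Discharge = new feed + return, hence
R = M − F = 435.2 − 114.3 = 320.9 t/h
CL = 100·R/F = 100·320.9/114.3 = 280.75 %

CL = 280.75 %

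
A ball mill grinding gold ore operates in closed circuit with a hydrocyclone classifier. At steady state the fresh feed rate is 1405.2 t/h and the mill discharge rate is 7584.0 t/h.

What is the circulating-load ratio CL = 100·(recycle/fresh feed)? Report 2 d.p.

CL = 439.71 %

Steady state: M = F + R.
R = M − F = 7584.0 − 1405.2 = 6178.8 t/h
CL = 100·R/F = 100·6178.8/1405.2 = 439.71 %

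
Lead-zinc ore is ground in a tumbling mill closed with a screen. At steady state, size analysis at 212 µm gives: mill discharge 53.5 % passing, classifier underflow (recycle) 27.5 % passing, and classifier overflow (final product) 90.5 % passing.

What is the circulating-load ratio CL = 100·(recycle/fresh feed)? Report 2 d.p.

Balance %-passing 212 µm (r = R/F):
Fd + Rd = Ru + Fo ⇒ R/F = (o−d)/(d−u)
r = (90.5 − 53.5)/(53.5 − 27.5) = 37.0/26.0 = 1.4231
CL = 100·r = 142.31 %

CL = 142.31 %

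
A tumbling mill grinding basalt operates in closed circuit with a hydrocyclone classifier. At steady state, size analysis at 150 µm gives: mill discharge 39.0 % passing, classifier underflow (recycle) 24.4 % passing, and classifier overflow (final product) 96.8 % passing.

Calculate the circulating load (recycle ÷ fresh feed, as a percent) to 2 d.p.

CL = 395.89 %

Let r = R/F. Size balance at 150 µm:
r = (o − d)/(d − u)
r = (96.8 − 39.0)/(39.0 − 24.4) = 57.8/14.6 = 3.9589
CL = 100·r = 395.89 %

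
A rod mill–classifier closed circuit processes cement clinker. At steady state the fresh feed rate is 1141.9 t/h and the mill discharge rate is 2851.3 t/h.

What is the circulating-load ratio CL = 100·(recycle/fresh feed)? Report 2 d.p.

CL = 149.70 %

Mill node: discharge = fresh + recycle.
R = M − F = 2851.3 − 1141.9 = 1709.4 t/h
CL = 100·R/F = 100·1709.4/1141.9 = 149.70 %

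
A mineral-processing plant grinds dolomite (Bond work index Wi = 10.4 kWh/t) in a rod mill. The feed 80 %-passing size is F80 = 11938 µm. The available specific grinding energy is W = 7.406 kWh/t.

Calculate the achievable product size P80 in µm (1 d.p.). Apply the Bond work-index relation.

P80 = 154.8 µm

Bond: W = 10·Wi·(1/√P80 − 1/√F80)
⇒ 1/√P80 = W/(10·Wi) + 1/√F80
  = 7.4060/(10·10.4) + 1/√11938 = 0.071212 + 0.009152 = 0.080364
P80 = (1/0.080364)² = 12.4434² = 154.84 µm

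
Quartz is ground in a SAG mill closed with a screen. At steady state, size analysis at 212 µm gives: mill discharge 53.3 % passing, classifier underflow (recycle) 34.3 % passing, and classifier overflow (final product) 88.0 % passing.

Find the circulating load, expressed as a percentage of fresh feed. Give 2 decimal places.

CL = 182.63 %

Two-product formula at 212 µm:
d + r·d = r·u + o → r(d−u) = o−d
r = (88.0 − 53.3)/(53.3 − 34.3) = 34.7/19.0 = 1.8263
CL = 100·r = 182.63 %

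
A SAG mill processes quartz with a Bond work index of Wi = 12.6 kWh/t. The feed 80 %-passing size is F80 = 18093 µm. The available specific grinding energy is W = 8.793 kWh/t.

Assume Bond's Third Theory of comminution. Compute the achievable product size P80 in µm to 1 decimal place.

Bond: W = 10·Wi·(1/√P80 − 1/√F80)
⇒ 1/√P80 = W/(10 Wi) + 1/√F80
  = 8.7930/(10·12.6) + 1/√18093 = 0.069786 + 0.007434 = 0.077220
P80 = (1/0.077220)² = 12.9500² = 167.70 µm

P80 = 167.7 µm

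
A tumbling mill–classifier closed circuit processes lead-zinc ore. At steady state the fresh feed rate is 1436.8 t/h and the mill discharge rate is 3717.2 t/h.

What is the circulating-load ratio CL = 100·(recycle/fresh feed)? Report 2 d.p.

CL = 158.71 %

M = F + R at steady state, so:
R = M − F = 3717.2 − 1436.8 = 2280.4 t/h
CL = 100·R/F = 100·2280.4/1436.8 = 158.71 %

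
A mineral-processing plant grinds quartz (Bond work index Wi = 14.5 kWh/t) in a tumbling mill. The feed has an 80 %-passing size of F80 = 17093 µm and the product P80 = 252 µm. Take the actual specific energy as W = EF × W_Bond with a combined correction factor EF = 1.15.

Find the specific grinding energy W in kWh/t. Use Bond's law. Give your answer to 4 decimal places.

W_Bond = 10·Wi·(1/√P₈₀ − 1/√F₈₀)
1/√252 = 0.062994;  1/√17093 = 0.007649
W = 10·14.5·(0.062994 − 0.007649) = 8.0251 kWh/t
Apply correction: 8.0251 × 1.15 = 9.2288 kWh/t

W = 9.2288 kWh/t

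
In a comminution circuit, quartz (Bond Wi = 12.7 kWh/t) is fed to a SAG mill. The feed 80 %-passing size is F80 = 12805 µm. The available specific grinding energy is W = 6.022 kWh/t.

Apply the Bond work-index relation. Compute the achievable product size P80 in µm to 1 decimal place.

W = 10 Wi / √P80 − 10 Wi / √F80
⇒ 1/√P80 = W/(10 Wi) + 1/√F80
  = 6.0220/(10·12.7) + 1/√12805 = 0.047417 + 0.008837 = 0.056254
P80 = (1/0.056254)² = 17.7764² = 316.00 µm

P80 = 316.0 µm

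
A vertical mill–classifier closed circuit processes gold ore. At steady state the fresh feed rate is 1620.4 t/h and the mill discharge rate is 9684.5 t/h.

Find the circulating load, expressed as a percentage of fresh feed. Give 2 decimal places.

Steady state: M = F + R.
R = M − F = 9684.5 − 1620.4 = 8064.1 t/h
CL = 100·R/F = 100·8064.1/1620.4 = 497.66 %

CL = 497.66 %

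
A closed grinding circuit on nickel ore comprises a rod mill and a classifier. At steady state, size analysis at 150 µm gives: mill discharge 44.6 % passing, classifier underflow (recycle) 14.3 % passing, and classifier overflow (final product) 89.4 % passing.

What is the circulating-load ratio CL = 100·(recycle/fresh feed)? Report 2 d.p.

Balance %-passing 150 µm (r = R/F):
(1+r)·d = r·u + o ⇒ r = (o−d)/(d−u)
r = (89.4 − 44.6)/(44.6 − 14.3) = 44.8/30.3 = 1.4785
CL = 100·r = 147.85 %

CL = 147.85 %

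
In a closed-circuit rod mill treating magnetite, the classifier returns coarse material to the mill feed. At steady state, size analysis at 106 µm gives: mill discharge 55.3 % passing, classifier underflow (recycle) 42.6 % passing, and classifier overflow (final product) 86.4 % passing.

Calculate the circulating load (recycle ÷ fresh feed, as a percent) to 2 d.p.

CL = 244.88 %

Classifier node, passing 106 µm:
(1+r)·d = r·u + o ⇒ r = (o−d)/(d−u)
r = (86.4 − 55.3)/(55.3 − 42.6) = 31.1/12.7 = 2.4488
CL = 100·r = 244.88 %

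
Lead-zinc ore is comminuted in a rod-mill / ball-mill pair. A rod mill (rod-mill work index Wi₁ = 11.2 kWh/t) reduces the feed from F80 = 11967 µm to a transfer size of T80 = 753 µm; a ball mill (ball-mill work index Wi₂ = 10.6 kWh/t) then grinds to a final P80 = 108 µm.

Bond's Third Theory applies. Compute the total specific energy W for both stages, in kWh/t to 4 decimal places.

W = 10 Wi (1/√P80 − 1/√F80)  [Bond]
Stage 1 (11967→753 µm, Wi₁=11.2): W₁ = 10·11.2·(0.036442 − 0.009141) = 3.0577 kWh/t
Stage 2 (753→108 µm, Wi₂=10.6): W₂ = 10·10.6·(0.096225 − 0.036442) = 6.3370 kWh/t
W = W₁ + W₂ = 3.0577 + 6.3370 = 9.3947 kWh/t

W = 9.3947 kWh/t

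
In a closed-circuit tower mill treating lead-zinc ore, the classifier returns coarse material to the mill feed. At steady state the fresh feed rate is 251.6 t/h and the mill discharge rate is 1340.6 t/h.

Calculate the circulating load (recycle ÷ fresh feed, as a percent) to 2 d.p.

Mill node: discharge = fresh + recycle.
R = M − F = 1340.6 − 251.6 = 1089.0 t/h
CL = 100·R/F = 100·1089.0/251.6 = 432.83 %

CL = 432.83 %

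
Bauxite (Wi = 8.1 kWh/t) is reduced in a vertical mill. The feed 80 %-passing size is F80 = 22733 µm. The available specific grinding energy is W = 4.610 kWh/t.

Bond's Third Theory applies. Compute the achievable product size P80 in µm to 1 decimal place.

P80 = 247.6 µm

W = 10·Wi·(P80^(-½) − F80^(-½))
⇒ 1/√P80 = W/(10·Wi) + 1/√F80
  = 4.6100/(10·8.1) + 1/√22733 = 0.056914 + 0.006632 = 0.063546
P80 = (1/0.063546)² = 15.7366² = 247.64 µm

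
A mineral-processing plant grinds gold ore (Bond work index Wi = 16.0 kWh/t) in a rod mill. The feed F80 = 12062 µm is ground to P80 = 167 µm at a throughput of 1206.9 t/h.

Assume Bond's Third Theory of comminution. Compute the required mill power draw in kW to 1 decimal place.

W = 10 Wi (1/√P80 − 1/√F80)  [Bond]
W = 10·16.0·(1/√167 − 1/√12062) = 10·16.0·(0.068277) = 10.9243 kWh/t
P = W·T = 10.9243·1206.9 = 13184.6 kW

P = 13184.6 kW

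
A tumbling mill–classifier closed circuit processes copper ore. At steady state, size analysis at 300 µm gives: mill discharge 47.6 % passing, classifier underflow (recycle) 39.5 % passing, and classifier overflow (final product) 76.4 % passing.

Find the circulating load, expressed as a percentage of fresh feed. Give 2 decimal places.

CL = 355.56 %

Let r = R/F. Size balance at 300 µm:
d + r·d = r·u + o → r(d−u) = o−d
r = (76.4 − 47.6)/(47.6 − 39.5) = 28.8/8.1 = 3.5556
CL = 100·r = 355.56 %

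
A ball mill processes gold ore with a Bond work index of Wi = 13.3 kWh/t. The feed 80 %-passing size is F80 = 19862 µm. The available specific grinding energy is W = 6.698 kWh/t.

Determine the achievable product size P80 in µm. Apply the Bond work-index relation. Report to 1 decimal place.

P80 = 302.9 µm

W = 10·Wi·(P80^(-½) − F80^(-½))
1/√P80 = 1/√F80 + W/(10·Wi)
  = 6.6980/(10·13.3) + 1/√19862 = 0.050361 + 0.007096 = 0.057456
P80 = (1/0.057456)² = 17.4045² = 302.92 µm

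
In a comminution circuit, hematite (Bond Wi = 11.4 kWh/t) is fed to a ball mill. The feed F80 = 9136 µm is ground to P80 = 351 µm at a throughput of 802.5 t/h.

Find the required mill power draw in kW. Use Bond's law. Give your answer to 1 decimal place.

W = 10 Wi (P80^-0.5 − F80^-0.5)
W = 10·11.4·(1/√351 − 1/√9136) = 10·11.4·(0.042914) = 4.8922 kWh/t
P = W·T = 4.8922·802.5 = 3926.0 kW

P = 3926.0 kW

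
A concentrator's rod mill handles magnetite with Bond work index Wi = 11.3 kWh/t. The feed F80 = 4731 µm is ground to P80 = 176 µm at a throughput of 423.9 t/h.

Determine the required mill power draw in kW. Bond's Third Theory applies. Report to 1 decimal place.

W = 10 Wi (P80^-0.5 − F80^-0.5)
W = 10·11.3·(1/√176 − 1/√4731) = 10·11.3·(0.060839) = 6.8748 kWh/t
Mill draw = 6.8748 × 423.9 = 2914.2 kW

P = 2914.2 kW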